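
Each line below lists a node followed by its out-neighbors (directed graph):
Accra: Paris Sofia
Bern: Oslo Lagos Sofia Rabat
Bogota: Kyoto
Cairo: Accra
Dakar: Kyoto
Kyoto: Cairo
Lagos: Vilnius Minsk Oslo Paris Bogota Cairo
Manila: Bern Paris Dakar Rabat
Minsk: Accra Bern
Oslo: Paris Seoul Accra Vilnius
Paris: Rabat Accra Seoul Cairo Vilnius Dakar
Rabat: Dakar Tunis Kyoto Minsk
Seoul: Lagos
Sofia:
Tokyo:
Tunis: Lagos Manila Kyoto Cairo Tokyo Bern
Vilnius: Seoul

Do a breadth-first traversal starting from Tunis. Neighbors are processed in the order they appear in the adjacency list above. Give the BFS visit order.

Visit Tunis; enqueue Lagos, Manila, Kyoto, Cairo, Tokyo, Bern → queue [Lagos, Manila, Kyoto, Cairo, Tokyo, Bern]
Visit Lagos; enqueue Vilnius, Minsk, Oslo, Paris, Bogota → queue [Manila, Kyoto, Cairo, Tokyo, Bern, Vilnius, Minsk, Oslo, Paris, Bogota]
Visit Manila; enqueue Dakar, Rabat → queue [Kyoto, Cairo, Tokyo, Bern, Vilnius, Minsk, Oslo, Paris, Bogota, Dakar, Rabat]
Visit Kyoto → queue [Cairo, Tokyo, Bern, Vilnius, Minsk, Oslo, Paris, Bogota, Dakar, Rabat]
Visit Cairo; enqueue Accra → queue [Tokyo, Bern, Vilnius, Minsk, Oslo, Paris, Bogota, Dakar, Rabat, Accra]
Visit Tokyo → queue [Bern, Vilnius, Minsk, Oslo, Paris, Bogota, Dakar, Rabat, Accra]
Visit Bern; enqueue Sofia → queue [Vilnius, Minsk, Oslo, Paris, Bogota, Dakar, Rabat, Accra, Sofia]
Visit Vilnius; enqueue Seoul → queue [Minsk, Oslo, Paris, Bogota, Dakar, Rabat, Accra, Sofia, Seoul]
Visit Minsk → queue [Oslo, Paris, Bogota, Dakar, Rabat, Accra, Sofia, Seoul]
Visit Oslo → queue [Paris, Bogota, Dakar, Rabat, Accra, Sofia, Seoul]
Visit Paris → queue [Bogota, Dakar, Rabat, Accra, Sofia, Seoul]
Visit Bogota → queue [Dakar, Rabat, Accra, Sofia, Seoul]
Visit Dakar → queue [Rabat, Accra, Sofia, Seoul]
Visit Rabat → queue [Accra, Sofia, Seoul]
Visit Accra → queue [Sofia, Seoul]
Visit Sofia → queue [Seoul]
Visit Seoul → queue []

Tunis, Lagos, Manila, Kyoto, Cairo, Tokyo, Bern, Vilnius, Minsk, Oslo, Paris, Bogota, Dakar, Rabat, Accra, Sofia, Seoul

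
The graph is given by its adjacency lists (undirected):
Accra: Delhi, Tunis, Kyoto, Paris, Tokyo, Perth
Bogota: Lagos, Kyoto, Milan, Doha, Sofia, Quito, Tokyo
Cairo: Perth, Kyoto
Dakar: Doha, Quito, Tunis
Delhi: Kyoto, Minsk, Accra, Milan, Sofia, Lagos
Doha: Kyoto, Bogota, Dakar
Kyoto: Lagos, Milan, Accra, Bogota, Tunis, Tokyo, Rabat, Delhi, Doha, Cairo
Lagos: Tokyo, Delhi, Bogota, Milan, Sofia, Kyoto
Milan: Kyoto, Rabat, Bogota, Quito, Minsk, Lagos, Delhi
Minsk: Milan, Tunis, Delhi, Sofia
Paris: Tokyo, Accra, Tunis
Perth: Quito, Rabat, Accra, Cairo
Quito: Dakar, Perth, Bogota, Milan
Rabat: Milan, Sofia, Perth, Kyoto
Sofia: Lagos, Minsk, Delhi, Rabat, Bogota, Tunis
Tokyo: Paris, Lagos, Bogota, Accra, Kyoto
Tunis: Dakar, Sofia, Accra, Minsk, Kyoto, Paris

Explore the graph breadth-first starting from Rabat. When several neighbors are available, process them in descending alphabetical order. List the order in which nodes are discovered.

Visit Rabat; enqueue Sofia, Perth, Milan, Kyoto → queue [Sofia, Perth, Milan, Kyoto]
Visit Sofia; enqueue Tunis, Minsk, Lagos, Delhi, Bogota → queue [Perth, Milan, Kyoto, Tunis, Minsk, Lagos, Delhi, Bogota]
Visit Perth; enqueue Quito, Cairo, Accra → queue [Milan, Kyoto, Tunis, Minsk, Lagos, Delhi, Bogota, Quito, Cairo, Accra]
Visit Milan → queue [Kyoto, Tunis, Minsk, Lagos, Delhi, Bogota, Quito, Cairo, Accra]
Visit Kyoto; enqueue Tokyo, Doha → queue [Tunis, Minsk, Lagos, Delhi, Bogota, Quito, Cairo, Accra, Tokyo, Doha]
Visit Tunis; enqueue Paris, Dakar → queue [Minsk, Lagos, Delhi, Bogota, Quito, Cairo, Accra, Tokyo, Doha, Paris, Dakar]
Visit Minsk → queue [Lagos, Delhi, Bogota, Quito, Cairo, Accra, Tokyo, Doha, Paris, Dakar]
Visit Lagos → queue [Delhi, Bogota, Quito, Cairo, Accra, Tokyo, Doha, Paris, Dakar]
Visit Delhi → queue [Bogota, Quito, Cairo, Accra, Tokyo, Doha, Paris, Dakar]
Visit Bogota → queue [Quito, Cairo, Accra, Tokyo, Doha, Paris, Dakar]
Visit Quito → queue [Cairo, Accra, Tokyo, Doha, Paris, Dakar]
Visit Cairo → queue [Accra, Tokyo, Doha, Paris, Dakar]
Visit Accra → queue [Tokyo, Doha, Paris, Dakar]
Visit Tokyo → queue [Doha, Paris, Dakar]
Visit Doha → queue [Paris, Dakar]
Visit Paris → queue [Dakar]
Visit Dakar → queue []

Rabat → Sofia → Perth → Milan → Kyoto → Tunis → Minsk → Lagos → Delhi → Bogota → Quito → Cairo → Accra → Tokyo → Doha → Paris → Dakar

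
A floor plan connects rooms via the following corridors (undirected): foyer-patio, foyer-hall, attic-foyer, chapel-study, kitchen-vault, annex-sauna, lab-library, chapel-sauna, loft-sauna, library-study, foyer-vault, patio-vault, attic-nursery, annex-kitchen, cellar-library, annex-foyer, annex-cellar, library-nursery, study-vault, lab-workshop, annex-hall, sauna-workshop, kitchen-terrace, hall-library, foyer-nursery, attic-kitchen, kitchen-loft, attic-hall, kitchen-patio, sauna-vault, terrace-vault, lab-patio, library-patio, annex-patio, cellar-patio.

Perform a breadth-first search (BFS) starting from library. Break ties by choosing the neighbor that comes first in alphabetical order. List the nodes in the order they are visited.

library, cellar, hall, lab, nursery, patio, study, annex, attic, foyer, workshop, kitchen, vault, chapel, sauna, loft, terrace

Visit library; enqueue cellar, hall, lab, nursery, patio, study → queue [cellar, hall, lab, nursery, patio, study]
Visit cellar; enqueue annex → queue [hall, lab, nursery, patio, study, annex]
Visit hall; enqueue attic, foyer → queue [lab, nursery, patio, study, annex, attic, foyer]
Visit lab; enqueue workshop → queue [nursery, patio, study, annex, attic, foyer, workshop]
Visit nursery → queue [patio, study, annex, attic, foyer, workshop]
Visit patio; enqueue kitchen, vault → queue [study, annex, attic, foyer, workshop, kitchen, vault]
Visit study; enqueue chapel → queue [annex, attic, foyer, workshop, kitchen, vault, chapel]
Visit annex; enqueue sauna → queue [attic, foyer, workshop, kitchen, vault, chapel, sauna]
Visit attic → queue [foyer, workshop, kitchen, vault, chapel, sauna]
Visit foyer → queue [workshop, kitchen, vault, chapel, sauna]
Visit workshop → queue [kitchen, vault, chapel, sauna]
Visit kitchen; enqueue loft, terrace → queue [vault, chapel, sauna, loft, terrace]
Visit vault → queue [chapel, sauna, loft, terrace]
Visit chapel → queue [sauna, loft, terrace]
Visit sauna → queue [loft, terrace]
Visit loft → queue [terrace]
Visit terrace → queue []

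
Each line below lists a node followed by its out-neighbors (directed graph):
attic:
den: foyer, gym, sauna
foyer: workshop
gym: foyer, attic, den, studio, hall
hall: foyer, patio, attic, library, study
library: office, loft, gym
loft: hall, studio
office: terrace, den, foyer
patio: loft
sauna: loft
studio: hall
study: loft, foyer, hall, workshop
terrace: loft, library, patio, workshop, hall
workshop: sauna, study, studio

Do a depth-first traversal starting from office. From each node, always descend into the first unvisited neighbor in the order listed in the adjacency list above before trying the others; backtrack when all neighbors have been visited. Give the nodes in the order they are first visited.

office, terrace, loft, hall, foyer, workshop, sauna, study, studio, patio, attic, library, gym, den

Visit office
office → terrace
terrace → loft
loft → hall
hall → foyer
foyer → workshop
workshop → sauna
workshop → study
workshop → studio
hall → patio
hall → attic
hall → library
library → gym
gym → den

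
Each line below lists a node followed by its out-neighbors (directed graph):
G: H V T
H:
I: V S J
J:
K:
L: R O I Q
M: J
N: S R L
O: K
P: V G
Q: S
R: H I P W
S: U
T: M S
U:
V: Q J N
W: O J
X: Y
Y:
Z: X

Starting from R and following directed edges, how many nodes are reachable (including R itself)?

BFS from R visits: R, H, I, P, W, V, S, J, G, O, Q, N, U, T, K, L, M
Reachable nodes: 17 of 20 total.

17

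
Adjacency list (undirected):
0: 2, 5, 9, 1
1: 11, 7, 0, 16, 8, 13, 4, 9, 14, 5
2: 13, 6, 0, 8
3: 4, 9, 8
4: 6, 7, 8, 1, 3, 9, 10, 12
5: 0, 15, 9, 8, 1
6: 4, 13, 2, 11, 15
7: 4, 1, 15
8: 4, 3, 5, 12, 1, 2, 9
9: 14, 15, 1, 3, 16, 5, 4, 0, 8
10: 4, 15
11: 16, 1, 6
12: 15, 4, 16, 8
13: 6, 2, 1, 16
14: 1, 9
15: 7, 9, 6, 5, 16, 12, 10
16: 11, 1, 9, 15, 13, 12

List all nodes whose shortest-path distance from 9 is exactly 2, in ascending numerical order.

2, 6, 7, 10, 11, 12, 13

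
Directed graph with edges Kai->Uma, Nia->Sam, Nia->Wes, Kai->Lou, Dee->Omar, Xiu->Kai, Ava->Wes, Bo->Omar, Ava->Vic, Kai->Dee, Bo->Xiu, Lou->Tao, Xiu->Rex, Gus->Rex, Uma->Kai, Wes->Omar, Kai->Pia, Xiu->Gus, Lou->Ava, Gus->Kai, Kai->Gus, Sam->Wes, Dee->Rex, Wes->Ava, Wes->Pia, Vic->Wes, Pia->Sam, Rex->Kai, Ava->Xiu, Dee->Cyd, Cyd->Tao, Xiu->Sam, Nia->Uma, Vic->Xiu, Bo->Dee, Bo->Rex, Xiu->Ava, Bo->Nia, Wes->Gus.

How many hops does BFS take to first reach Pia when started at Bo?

3

Level 0: Bo
Level 1: Dee, Nia, Omar, Rex, Xiu
Level 2: Ava, Cyd, Gus, Kai, Sam, Uma, Wes
Level 3: Lou, Pia, Tao, Vic
Pia first appears at level 3.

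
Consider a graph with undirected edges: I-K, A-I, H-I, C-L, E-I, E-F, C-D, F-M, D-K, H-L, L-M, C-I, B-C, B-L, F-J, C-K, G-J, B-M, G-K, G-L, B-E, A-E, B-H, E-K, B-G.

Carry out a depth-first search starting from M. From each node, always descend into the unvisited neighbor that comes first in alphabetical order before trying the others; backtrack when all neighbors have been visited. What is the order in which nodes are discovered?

M, B, C, D, K, E, A, I, H, L, G, J, F

Visit M
M → B
B → C
C → D
D → K
K → E
E → A
A → I
I → H
H → L
L → G
G → J
J → F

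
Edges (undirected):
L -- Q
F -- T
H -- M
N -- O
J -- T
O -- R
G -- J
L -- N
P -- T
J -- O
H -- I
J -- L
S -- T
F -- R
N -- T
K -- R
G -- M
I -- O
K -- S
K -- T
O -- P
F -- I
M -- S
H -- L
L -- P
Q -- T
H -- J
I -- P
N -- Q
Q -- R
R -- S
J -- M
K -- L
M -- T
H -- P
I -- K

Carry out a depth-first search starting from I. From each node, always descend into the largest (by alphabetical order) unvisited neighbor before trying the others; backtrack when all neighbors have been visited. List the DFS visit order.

Visit I
I → P
P → T
T → S
S → R
R → Q
Q → N
N → O
O → J
J → M
M → H
H → L
L → K
M → G
R → F

I → P → T → S → R → Q → N → O → J → M → H → L → K → G → F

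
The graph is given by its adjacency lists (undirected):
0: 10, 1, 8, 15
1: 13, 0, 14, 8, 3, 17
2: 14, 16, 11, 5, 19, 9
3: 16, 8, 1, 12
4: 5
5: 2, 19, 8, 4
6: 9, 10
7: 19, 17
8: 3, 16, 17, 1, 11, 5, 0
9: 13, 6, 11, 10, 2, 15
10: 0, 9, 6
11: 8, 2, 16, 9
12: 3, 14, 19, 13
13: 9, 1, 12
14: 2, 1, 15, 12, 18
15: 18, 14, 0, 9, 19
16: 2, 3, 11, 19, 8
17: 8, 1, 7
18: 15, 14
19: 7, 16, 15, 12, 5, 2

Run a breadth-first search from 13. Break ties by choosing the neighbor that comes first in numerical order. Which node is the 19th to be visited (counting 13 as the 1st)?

Visit 13; enqueue 1, 9, 12 → queue [1, 9, 12]
Visit 1; enqueue 0, 3, 8, 14, 17 → queue [9, 12, 0, 3, 8, 14, 17]
Visit 9; enqueue 2, 6, 10, 11, 15 → queue [12, 0, 3, 8, 14, 17, 2, 6, 10, 11, 15]
Visit 12; enqueue 19 → queue [0, 3, 8, 14, 17, 2, 6, 10, 11, 15, 19]
Visit 0 → queue [3, 8, 14, 17, 2, 6, 10, 11, 15, 19]
Visit 3; enqueue 16 → queue [8, 14, 17, 2, 6, 10, 11, 15, 19, 16]
Visit 8; enqueue 5 → queue [14, 17, 2, 6, 10, 11, 15, 19, 16, 5]
Visit 14; enqueue 18 → queue [17, 2, 6, 10, 11, 15, 19, 16, 5, 18]
Visit 17; enqueue 7 → queue [2, 6, 10, 11, 15, 19, 16, 5, 18, 7]
Visit 2 → queue [6, 10, 11, 15, 19, 16, 5, 18, 7]
Visit 6 → queue [10, 11, 15, 19, 16, 5, 18, 7]
Visit 10 → queue [11, 15, 19, 16, 5, 18, 7]
Visit 11 → queue [15, 19, 16, 5, 18, 7]
Visit 15 → queue [19, 16, 5, 18, 7]
Visit 19 → queue [16, 5, 18, 7]
Visit 16 → queue [5, 18, 7]
Visit 5; enqueue 4 → queue [18, 7, 4]
Visit 18 → queue [7, 4]
Visit 7 → queue [4]
Visit 4 → queue []

Visit order: 13, 1, 9, 12, 0, 3, 8, 14, 17, 2, 6, 10, 11, 15, 19, 16, 5, 18, 7, 4

7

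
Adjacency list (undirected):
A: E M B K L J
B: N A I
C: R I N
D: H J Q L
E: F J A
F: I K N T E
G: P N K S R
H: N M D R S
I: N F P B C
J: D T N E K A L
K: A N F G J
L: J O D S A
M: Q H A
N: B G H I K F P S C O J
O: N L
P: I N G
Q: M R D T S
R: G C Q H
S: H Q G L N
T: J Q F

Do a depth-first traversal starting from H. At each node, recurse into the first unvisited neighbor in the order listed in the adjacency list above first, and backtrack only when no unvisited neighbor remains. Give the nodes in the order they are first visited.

Visit H
H → N
N → B
B → A
A → E
E → F
F → I
I → P
P → G
G → K
K → J
J → D
D → Q
Q → M
Q → R
R → C
Q → T
Q → S
S → L
L → O

H, N, B, A, E, F, I, P, G, K, J, D, Q, M, R, C, T, S, L, O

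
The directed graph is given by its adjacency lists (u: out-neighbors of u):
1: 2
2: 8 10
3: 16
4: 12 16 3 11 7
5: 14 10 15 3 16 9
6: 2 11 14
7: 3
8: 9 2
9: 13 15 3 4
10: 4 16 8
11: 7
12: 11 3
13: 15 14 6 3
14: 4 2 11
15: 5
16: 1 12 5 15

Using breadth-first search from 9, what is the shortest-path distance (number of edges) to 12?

Level 0: 9
Level 1: 3, 4, 13, 15
Level 2: 5, 6, 7, 11, 12, 14, 16
Level 3: 1, 2, 10
Level 4: 8
12 first appears at level 2.

2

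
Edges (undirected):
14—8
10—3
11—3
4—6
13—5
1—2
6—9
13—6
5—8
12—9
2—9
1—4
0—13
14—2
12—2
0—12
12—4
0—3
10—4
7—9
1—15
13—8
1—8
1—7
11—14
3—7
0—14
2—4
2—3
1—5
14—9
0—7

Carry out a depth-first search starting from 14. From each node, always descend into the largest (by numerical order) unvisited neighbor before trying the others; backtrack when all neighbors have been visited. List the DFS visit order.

Visit 14
14 → 11
11 → 3
3 → 10
10 → 4
4 → 12
12 → 9
9 → 7
7 → 1
1 → 15
1 → 8
8 → 13
13 → 6
13 → 5
13 → 0
1 → 2

14 11 3 10 4 12 9 7 1 15 8 13 6 5 0 2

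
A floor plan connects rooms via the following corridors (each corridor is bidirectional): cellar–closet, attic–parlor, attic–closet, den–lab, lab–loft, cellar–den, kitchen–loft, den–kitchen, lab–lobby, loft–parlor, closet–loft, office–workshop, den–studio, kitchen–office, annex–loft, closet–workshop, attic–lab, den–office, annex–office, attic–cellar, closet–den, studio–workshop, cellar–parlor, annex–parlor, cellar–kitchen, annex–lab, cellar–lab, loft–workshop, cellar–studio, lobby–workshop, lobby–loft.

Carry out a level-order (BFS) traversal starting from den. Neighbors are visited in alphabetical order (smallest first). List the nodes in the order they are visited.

Visit den; enqueue cellar, closet, kitchen, lab, office, studio → queue [cellar, closet, kitchen, lab, office, studio]
Visit cellar; enqueue attic, parlor → queue [closet, kitchen, lab, office, studio, attic, parlor]
Visit closet; enqueue loft, workshop → queue [kitchen, lab, office, studio, attic, parlor, loft, workshop]
Visit kitchen → queue [lab, office, studio, attic, parlor, loft, workshop]
Visit lab; enqueue annex, lobby → queue [office, studio, attic, parlor, loft, workshop, annex, lobby]
Visit office → queue [studio, attic, parlor, loft, workshop, annex, lobby]
Visit studio → queue [attic, parlor, loft, workshop, annex, lobby]
Visit attic → queue [parlor, loft, workshop, annex, lobby]
Visit parlor → queue [loft, workshop, annex, lobby]
Visit loft → queue [workshop, annex, lobby]
Visit workshop → queue [annex, lobby]
Visit annex → queue [lobby]
Visit lobby → queue []

den cellar closet kitchen lab office studio attic parlor loft workshop annex lobby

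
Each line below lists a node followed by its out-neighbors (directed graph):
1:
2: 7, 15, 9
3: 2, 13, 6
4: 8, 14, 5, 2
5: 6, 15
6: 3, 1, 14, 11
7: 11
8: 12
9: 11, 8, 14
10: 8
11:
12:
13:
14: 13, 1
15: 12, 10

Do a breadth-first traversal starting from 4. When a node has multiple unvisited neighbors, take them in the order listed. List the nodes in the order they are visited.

Visit 4; enqueue 8, 14, 5, 2 → queue [8, 14, 5, 2]
Visit 8; enqueue 12 → queue [14, 5, 2, 12]
Visit 14; enqueue 13, 1 → queue [5, 2, 12, 13, 1]
Visit 5; enqueue 6, 15 → queue [2, 12, 13, 1, 6, 15]
Visit 2; enqueue 7, 9 → queue [12, 13, 1, 6, 15, 7, 9]
Visit 12 → queue [13, 1, 6, 15, 7, 9]
Visit 13 → queue [1, 6, 15, 7, 9]
Visit 1 → queue [6, 15, 7, 9]
Visit 6; enqueue 3, 11 → queue [15, 7, 9, 3, 11]
Visit 15; enqueue 10 → queue [7, 9, 3, 11, 10]
Visit 7 → queue [9, 3, 11, 10]
Visit 9 → queue [3, 11, 10]
Visit 3 → queue [11, 10]
Visit 11 → queue [10]
Visit 10 → queue []

4 8 14 5 2 12 13 1 6 15 7 9 3 11 10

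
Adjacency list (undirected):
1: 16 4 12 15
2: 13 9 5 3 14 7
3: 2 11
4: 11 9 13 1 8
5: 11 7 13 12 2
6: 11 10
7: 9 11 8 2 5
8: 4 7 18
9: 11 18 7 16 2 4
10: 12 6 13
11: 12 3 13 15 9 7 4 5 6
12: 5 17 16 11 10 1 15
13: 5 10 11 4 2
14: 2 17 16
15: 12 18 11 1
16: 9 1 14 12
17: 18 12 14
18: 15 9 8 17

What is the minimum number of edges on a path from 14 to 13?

2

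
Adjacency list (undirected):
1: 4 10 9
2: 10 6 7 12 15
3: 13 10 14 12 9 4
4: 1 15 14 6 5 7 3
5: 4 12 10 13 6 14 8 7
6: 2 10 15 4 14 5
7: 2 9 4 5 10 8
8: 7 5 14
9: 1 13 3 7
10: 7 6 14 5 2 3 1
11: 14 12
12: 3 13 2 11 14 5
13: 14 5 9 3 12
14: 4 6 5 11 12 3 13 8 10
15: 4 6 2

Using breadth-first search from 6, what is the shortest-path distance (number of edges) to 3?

2

Level 0: 6
Level 1: 2, 4, 5, 10, 14, 15
Level 2: 1, 3, 7, 8, 11, 12, 13
Level 3: 9
3 first appears at level 2.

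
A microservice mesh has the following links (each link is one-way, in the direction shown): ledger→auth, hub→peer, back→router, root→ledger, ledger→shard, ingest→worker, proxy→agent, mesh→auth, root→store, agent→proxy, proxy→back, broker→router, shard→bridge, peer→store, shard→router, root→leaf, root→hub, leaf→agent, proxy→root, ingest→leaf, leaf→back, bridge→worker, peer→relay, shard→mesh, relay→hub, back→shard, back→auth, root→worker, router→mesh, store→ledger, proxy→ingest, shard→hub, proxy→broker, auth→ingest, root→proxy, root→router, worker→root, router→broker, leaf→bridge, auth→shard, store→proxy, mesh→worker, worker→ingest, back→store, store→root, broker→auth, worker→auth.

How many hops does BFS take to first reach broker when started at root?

2

Level 0: root
Level 1: hub, leaf, ledger, proxy, router, store, worker
Level 2: agent, auth, back, bridge, broker, ingest, mesh, peer, shard
Level 3: relay
broker first appears at level 2.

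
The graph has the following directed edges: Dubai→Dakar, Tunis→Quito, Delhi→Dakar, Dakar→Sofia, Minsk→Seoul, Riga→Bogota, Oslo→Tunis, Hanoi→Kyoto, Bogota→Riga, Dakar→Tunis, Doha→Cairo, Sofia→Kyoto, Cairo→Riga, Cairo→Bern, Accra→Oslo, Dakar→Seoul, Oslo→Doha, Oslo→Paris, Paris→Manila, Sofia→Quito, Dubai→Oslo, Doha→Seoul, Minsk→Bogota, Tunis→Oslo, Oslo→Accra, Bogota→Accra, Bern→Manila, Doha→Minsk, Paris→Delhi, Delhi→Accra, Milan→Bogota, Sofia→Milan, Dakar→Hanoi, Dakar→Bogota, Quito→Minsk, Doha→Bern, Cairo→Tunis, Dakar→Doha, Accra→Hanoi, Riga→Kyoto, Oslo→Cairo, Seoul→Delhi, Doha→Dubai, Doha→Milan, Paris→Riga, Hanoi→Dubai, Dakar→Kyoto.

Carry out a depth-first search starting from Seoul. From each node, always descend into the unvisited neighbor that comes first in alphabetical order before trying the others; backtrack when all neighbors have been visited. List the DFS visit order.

Visit Seoul
Seoul → Delhi
Delhi → Accra
Accra → Hanoi
Hanoi → Dubai
Dubai → Dakar
Dakar → Bogota
Bogota → Riga
Riga → Kyoto
Dakar → Doha
Doha → Bern
Bern → Manila
Doha → Cairo
Cairo → Tunis
Tunis → Oslo
Oslo → Paris
Tunis → Quito
Quito → Minsk
Doha → Milan
Dakar → Sofia

Seoul, Delhi, Accra, Hanoi, Dubai, Dakar, Bogota, Riga, Kyoto, Doha, Bern, Manila, Cairo, Tunis, Oslo, Paris, Quito, Minsk, Milan, Sofia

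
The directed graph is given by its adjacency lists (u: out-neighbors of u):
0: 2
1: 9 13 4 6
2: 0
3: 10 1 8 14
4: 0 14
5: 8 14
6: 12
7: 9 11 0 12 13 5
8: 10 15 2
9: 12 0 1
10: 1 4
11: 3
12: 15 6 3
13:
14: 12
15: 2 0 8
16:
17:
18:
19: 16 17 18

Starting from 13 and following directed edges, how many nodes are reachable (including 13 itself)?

BFS from 13 visits: 13
Reachable nodes: 1 of 20 total.

1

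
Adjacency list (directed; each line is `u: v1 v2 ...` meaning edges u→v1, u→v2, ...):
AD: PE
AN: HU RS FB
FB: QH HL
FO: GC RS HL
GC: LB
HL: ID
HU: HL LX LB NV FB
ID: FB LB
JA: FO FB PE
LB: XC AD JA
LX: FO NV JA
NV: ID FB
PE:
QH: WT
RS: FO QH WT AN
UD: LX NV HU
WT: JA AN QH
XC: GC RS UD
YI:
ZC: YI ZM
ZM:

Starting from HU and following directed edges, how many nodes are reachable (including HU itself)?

18

BFS from HU visits: HU, HL, LX, LB, NV, FB, ID, FO, JA, XC, AD, QH, GC, RS, PE, UD, WT, AN
Reachable nodes: 18 of 21 total.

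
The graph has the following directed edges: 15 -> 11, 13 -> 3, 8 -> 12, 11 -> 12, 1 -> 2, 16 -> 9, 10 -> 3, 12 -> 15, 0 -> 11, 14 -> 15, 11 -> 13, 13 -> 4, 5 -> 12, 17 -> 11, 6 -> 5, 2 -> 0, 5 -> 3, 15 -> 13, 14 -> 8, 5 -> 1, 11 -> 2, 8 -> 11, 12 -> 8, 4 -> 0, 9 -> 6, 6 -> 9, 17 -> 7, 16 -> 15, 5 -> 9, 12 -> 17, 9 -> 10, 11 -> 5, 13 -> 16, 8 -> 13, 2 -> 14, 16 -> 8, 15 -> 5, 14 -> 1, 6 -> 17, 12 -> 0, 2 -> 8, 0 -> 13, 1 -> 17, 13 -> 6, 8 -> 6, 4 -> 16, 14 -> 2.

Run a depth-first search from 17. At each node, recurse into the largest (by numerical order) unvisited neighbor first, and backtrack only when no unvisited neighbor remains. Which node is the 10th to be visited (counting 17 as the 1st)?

9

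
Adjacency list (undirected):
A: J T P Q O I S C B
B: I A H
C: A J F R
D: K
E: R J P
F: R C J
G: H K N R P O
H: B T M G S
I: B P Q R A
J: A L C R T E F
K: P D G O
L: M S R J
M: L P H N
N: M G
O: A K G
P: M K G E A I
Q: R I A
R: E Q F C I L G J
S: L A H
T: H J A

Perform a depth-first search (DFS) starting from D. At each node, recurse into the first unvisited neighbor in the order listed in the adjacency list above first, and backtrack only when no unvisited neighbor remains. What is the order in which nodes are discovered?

D K P M L S A J C F R E Q I B H T G N O

Visit D
D → K
K → P
P → M
M → L
L → S
S → A
A → J
J → C
C → F
F → R
R → E
R → Q
Q → I
I → B
B → H
H → T
H → G
G → N
G → O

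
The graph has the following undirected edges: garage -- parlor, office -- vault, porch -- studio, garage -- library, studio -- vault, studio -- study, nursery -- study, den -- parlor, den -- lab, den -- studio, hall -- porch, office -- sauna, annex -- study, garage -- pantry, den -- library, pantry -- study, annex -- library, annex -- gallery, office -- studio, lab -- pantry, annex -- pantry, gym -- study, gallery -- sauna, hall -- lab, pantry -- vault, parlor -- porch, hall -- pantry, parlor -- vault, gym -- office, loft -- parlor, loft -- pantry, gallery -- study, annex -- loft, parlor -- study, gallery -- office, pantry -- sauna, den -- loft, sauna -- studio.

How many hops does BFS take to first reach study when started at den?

Level 0: den
Level 1: lab, library, loft, parlor, studio
Level 2: annex, garage, hall, office, pantry, porch, sauna, study, vault
Level 3: gallery, gym, nursery
study first appears at level 2.

2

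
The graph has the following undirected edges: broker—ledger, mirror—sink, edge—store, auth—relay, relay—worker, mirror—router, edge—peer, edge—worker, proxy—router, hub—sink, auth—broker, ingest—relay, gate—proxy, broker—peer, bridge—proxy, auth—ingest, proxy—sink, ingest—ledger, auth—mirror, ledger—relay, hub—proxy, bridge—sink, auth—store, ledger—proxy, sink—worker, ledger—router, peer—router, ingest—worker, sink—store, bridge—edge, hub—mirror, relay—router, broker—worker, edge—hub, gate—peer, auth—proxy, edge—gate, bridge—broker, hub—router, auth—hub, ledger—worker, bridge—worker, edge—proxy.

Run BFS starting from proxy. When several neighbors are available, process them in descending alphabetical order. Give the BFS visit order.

proxy sink router ledger hub gate edge bridge auth worker store mirror relay peer ingest broker

Visit proxy; enqueue sink, router, ledger, hub, gate, edge, bridge, auth → queue [sink, router, ledger, hub, gate, edge, bridge, auth]
Visit sink; enqueue worker, store, mirror → queue [router, ledger, hub, gate, edge, bridge, auth, worker, store, mirror]
Visit router; enqueue relay, peer → queue [ledger, hub, gate, edge, bridge, auth, worker, store, mirror, relay, peer]
Visit ledger; enqueue ingest, broker → queue [hub, gate, edge, bridge, auth, worker, store, mirror, relay, peer, ingest, broker]
Visit hub → queue [gate, edge, bridge, auth, worker, store, mirror, relay, peer, ingest, broker]
Visit gate → queue [edge, bridge, auth, worker, store, mirror, relay, peer, ingest, broker]
Visit edge → queue [bridge, auth, worker, store, mirror, relay, peer, ingest, broker]
Visit bridge → queue [auth, worker, store, mirror, relay, peer, ingest, broker]
Visit auth → queue [worker, store, mirror, relay, peer, ingest, broker]
Visit worker → queue [store, mirror, relay, peer, ingest, broker]
Visit store → queue [mirror, relay, peer, ingest, broker]
Visit mirror → queue [relay, peer, ingest, broker]
Visit relay → queue [peer, ingest, broker]
Visit peer → queue [ingest, broker]
Visit ingest → queue [broker]
Visit broker → queue []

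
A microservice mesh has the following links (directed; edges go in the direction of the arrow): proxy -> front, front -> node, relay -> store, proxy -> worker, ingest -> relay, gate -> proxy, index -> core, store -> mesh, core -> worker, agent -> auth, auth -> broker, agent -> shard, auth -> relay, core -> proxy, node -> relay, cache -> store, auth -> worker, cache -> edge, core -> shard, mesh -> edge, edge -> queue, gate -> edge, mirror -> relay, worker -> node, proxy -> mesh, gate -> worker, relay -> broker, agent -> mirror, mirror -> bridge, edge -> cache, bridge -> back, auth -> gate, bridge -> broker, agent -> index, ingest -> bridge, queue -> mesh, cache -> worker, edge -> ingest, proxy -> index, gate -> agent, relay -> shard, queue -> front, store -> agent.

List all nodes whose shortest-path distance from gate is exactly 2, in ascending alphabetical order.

auth, cache, front, index, ingest, mesh, mirror, node, queue, shard

Level 0: gate
Level 1: agent, edge, proxy, worker
Level 2: auth, cache, front, index, ingest, mesh, mirror, node, queue, shard
Level 3: bridge, broker, core, relay, store
Level 4: back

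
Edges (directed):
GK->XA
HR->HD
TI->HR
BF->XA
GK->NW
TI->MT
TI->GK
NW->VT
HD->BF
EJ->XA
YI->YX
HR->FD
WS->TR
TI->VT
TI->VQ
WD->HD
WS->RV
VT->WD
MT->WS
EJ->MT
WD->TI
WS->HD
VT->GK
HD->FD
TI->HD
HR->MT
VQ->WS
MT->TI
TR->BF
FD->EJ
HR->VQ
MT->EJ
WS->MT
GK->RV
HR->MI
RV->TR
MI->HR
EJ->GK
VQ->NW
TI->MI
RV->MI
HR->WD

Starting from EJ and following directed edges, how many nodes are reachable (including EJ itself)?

17

BFS from EJ visits: EJ, GK, MT, XA, NW, RV, TI, WS, VT, MI, TR, HD, HR, VQ, WD, BF, FD
Reachable nodes: 17 of 19 total.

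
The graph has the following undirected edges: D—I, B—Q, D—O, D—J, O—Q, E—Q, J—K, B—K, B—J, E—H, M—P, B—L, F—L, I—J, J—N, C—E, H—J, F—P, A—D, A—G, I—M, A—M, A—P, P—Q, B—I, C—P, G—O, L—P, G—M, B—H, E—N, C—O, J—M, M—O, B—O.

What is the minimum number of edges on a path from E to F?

3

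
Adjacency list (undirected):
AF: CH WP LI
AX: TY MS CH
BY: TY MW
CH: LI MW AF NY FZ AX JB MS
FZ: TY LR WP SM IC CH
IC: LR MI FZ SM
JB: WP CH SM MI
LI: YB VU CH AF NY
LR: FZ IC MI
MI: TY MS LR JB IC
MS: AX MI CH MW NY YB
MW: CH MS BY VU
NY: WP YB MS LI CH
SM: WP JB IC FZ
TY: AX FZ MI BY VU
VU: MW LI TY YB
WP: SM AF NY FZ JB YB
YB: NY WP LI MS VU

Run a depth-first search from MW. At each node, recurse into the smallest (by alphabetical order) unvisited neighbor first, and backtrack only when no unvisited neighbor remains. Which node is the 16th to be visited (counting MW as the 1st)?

WP

Visit MW
MW → BY
BY → TY
TY → AX
AX → CH
CH → AF
AF → LI
LI → NY
NY → MS
MS → MI
MI → IC
IC → FZ
FZ → LR
FZ → SM
SM → JB
JB → WP
WP → YB
YB → VU

Visit order: MW, BY, TY, AX, CH, AF, LI, NY, MS, MI, IC, FZ, LR, SM, JB, WP, YB, VU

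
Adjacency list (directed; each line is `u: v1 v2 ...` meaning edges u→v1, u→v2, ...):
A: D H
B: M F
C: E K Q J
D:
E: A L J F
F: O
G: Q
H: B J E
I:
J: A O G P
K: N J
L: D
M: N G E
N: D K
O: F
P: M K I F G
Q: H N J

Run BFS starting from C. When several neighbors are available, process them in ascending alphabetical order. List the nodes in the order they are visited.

Visit C; enqueue E, J, K, Q → queue [E, J, K, Q]
Visit E; enqueue A, F, L → queue [J, K, Q, A, F, L]
Visit J; enqueue G, O, P → queue [K, Q, A, F, L, G, O, P]
Visit K; enqueue N → queue [Q, A, F, L, G, O, P, N]
Visit Q; enqueue H → queue [A, F, L, G, O, P, N, H]
Visit A; enqueue D → queue [F, L, G, O, P, N, H, D]
Visit F → queue [L, G, O, P, N, H, D]
Visit L → queue [G, O, P, N, H, D]
Visit G → queue [O, P, N, H, D]
Visit O → queue [P, N, H, D]
Visit P; enqueue I, M → queue [N, H, D, I, M]
Visit N → queue [H, D, I, M]
Visit H; enqueue B → queue [D, I, M, B]
Visit D → queue [I, M, B]
Visit I → queue [M, B]
Visit M → queue [B]
Visit B → queue []

C E J K Q A F L G O P N H D I M B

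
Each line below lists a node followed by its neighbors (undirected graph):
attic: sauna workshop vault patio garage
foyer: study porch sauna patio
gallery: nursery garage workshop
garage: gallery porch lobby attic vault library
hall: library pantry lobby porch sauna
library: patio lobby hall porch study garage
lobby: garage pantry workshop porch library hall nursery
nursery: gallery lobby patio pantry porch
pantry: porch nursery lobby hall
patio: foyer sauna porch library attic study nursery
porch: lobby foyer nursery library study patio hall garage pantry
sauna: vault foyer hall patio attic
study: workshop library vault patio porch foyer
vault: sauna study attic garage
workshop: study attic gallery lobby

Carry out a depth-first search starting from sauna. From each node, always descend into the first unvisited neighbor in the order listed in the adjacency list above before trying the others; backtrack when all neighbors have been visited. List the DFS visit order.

Visit sauna
sauna → vault
vault → study
study → workshop
workshop → attic
attic → patio
patio → foyer
foyer → porch
porch → lobby
lobby → garage
garage → gallery
gallery → nursery
nursery → pantry
pantry → hall
hall → library

sauna, vault, study, workshop, attic, patio, foyer, porch, lobby, garage, gallery, nursery, pantry, hall, library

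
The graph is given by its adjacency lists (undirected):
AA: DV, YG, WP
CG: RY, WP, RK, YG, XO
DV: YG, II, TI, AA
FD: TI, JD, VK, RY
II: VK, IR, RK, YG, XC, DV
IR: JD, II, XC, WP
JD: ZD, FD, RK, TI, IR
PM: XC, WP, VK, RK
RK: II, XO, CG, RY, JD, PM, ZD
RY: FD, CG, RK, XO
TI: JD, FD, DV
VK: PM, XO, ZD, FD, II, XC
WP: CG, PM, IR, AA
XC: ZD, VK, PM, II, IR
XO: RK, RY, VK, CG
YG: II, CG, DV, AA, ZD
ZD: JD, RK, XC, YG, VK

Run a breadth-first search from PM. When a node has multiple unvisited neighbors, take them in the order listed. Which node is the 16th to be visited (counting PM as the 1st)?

DV

Visit PM; enqueue XC, WP, VK, RK → queue [XC, WP, VK, RK]
Visit XC; enqueue ZD, II, IR → queue [WP, VK, RK, ZD, II, IR]
Visit WP; enqueue CG, AA → queue [VK, RK, ZD, II, IR, CG, AA]
Visit VK; enqueue XO, FD → queue [RK, ZD, II, IR, CG, AA, XO, FD]
Visit RK; enqueue RY, JD → queue [ZD, II, IR, CG, AA, XO, FD, RY, JD]
Visit ZD; enqueue YG → queue [II, IR, CG, AA, XO, FD, RY, JD, YG]
Visit II; enqueue DV → queue [IR, CG, AA, XO, FD, RY, JD, YG, DV]
Visit IR → queue [CG, AA, XO, FD, RY, JD, YG, DV]
Visit CG → queue [AA, XO, FD, RY, JD, YG, DV]
Visit AA → queue [XO, FD, RY, JD, YG, DV]
Visit XO → queue [FD, RY, JD, YG, DV]
Visit FD; enqueue TI → queue [RY, JD, YG, DV, TI]
Visit RY → queue [JD, YG, DV, TI]
Visit JD → queue [YG, DV, TI]
Visit YG → queue [DV, TI]
Visit DV → queue [TI]
Visit TI → queue []

Visit order: PM, XC, WP, VK, RK, ZD, II, IR, CG, AA, XO, FD, RY, JD, YG, DV, TI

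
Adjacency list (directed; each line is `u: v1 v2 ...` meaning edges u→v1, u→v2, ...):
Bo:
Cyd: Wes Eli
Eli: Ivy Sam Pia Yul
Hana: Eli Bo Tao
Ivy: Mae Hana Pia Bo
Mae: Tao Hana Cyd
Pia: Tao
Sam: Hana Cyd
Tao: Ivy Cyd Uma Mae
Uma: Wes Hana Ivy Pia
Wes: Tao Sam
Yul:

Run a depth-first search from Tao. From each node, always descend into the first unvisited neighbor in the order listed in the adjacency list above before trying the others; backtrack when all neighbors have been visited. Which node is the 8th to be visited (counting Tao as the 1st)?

Visit Tao
Tao → Ivy
Ivy → Mae
Mae → Hana
Hana → Eli
Eli → Sam
Sam → Cyd
Cyd → Wes
Eli → Pia
Eli → Yul
Hana → Bo
Tao → Uma

Visit order: Tao, Ivy, Mae, Hana, Eli, Sam, Cyd, Wes, Pia, Yul, Bo, Uma

Wes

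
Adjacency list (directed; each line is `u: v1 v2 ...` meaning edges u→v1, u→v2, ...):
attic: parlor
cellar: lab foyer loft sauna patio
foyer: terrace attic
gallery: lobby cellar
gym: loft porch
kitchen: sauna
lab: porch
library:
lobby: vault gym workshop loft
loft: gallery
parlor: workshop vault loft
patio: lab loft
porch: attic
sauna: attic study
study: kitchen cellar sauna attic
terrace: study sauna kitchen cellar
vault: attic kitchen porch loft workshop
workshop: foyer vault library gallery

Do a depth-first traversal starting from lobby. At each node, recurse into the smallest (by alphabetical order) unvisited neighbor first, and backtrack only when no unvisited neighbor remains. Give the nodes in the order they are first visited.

Visit lobby
lobby → gym
gym → loft
loft → gallery
gallery → cellar
cellar → foyer
foyer → attic
attic → parlor
parlor → vault
vault → kitchen
kitchen → sauna
sauna → study
vault → porch
vault → workshop
workshop → library
foyer → terrace
cellar → lab
cellar → patio

lobby, gym, loft, gallery, cellar, foyer, attic, parlor, vault, kitchen, sauna, study, porch, workshop, library, terrace, lab, patio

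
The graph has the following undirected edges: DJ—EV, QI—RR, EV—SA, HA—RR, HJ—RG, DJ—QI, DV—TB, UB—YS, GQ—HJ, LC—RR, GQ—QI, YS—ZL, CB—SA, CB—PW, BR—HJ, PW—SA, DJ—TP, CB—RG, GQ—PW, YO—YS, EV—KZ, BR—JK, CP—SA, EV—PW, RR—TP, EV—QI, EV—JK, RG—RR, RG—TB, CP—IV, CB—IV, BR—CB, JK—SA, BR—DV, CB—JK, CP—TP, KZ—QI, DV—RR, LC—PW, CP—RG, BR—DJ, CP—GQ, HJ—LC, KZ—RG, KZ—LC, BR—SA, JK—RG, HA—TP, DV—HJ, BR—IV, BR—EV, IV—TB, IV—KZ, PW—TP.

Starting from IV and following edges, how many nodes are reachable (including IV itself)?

BFS from IV visits: IV, BR, CB, CP, KZ, TB, DJ, DV, EV, HJ, JK, SA, PW, RG, GQ, TP, LC, QI, RR, HA
Reachable nodes: 20 of 24 total.

20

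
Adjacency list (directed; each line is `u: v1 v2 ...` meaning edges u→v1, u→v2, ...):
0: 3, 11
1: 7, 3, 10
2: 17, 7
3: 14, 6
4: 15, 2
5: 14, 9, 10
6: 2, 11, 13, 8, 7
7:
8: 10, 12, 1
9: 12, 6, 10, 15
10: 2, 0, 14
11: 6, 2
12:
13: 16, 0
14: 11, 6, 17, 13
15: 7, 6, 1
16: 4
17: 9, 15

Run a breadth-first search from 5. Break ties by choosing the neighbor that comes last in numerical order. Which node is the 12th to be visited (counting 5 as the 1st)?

Visit 5; enqueue 14, 10, 9 → queue [14, 10, 9]
Visit 14; enqueue 17, 13, 11, 6 → queue [10, 9, 17, 13, 11, 6]
Visit 10; enqueue 2, 0 → queue [9, 17, 13, 11, 6, 2, 0]
Visit 9; enqueue 15, 12 → queue [17, 13, 11, 6, 2, 0, 15, 12]
Visit 17 → queue [13, 11, 6, 2, 0, 15, 12]
Visit 13; enqueue 16 → queue [11, 6, 2, 0, 15, 12, 16]
Visit 11 → queue [6, 2, 0, 15, 12, 16]
Visit 6; enqueue 8, 7 → queue [2, 0, 15, 12, 16, 8, 7]
Visit 2 → queue [0, 15, 12, 16, 8, 7]
Visit 0; enqueue 3 → queue [15, 12, 16, 8, 7, 3]
Visit 15; enqueue 1 → queue [12, 16, 8, 7, 3, 1]
Visit 12 → queue [16, 8, 7, 3, 1]
Visit 16; enqueue 4 → queue [8, 7, 3, 1, 4]
Visit 8 → queue [7, 3, 1, 4]
Visit 7 → queue [3, 1, 4]
Visit 3 → queue [1, 4]
Visit 1 → queue [4]
Visit 4 → queue []

Visit order: 5, 14, 10, 9, 17, 13, 11, 6, 2, 0, 15, 12, 16, 8, 7, 3, 1, 4

12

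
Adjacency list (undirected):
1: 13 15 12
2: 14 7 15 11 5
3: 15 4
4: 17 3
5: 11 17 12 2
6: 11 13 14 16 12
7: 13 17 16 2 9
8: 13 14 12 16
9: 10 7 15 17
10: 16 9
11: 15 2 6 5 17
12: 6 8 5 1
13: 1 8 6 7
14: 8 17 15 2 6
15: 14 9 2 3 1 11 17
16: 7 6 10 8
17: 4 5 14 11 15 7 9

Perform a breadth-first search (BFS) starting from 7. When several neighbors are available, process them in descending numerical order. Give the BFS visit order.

Visit 7; enqueue 17, 16, 13, 9, 2 → queue [17, 16, 13, 9, 2]
Visit 17; enqueue 15, 14, 11, 5, 4 → queue [16, 13, 9, 2, 15, 14, 11, 5, 4]
Visit 16; enqueue 10, 8, 6 → queue [13, 9, 2, 15, 14, 11, 5, 4, 10, 8, 6]
Visit 13; enqueue 1 → queue [9, 2, 15, 14, 11, 5, 4, 10, 8, 6, 1]
Visit 9 → queue [2, 15, 14, 11, 5, 4, 10, 8, 6, 1]
Visit 2 → queue [15, 14, 11, 5, 4, 10, 8, 6, 1]
Visit 15; enqueue 3 → queue [14, 11, 5, 4, 10, 8, 6, 1, 3]
Visit 14 → queue [11, 5, 4, 10, 8, 6, 1, 3]
Visit 11 → queue [5, 4, 10, 8, 6, 1, 3]
Visit 5; enqueue 12 → queue [4, 10, 8, 6, 1, 3, 12]
Visit 4 → queue [10, 8, 6, 1, 3, 12]
Visit 10 → queue [8, 6, 1, 3, 12]
Visit 8 → queue [6, 1, 3, 12]
Visit 6 → queue [1, 3, 12]
Visit 1 → queue [3, 12]
Visit 3 → queue [12]
Visit 12 → queue []

7 -> 17 -> 16 -> 13 -> 9 -> 2 -> 15 -> 14 -> 11 -> 5 -> 4 -> 10 -> 8 -> 6 -> 1 -> 3 -> 12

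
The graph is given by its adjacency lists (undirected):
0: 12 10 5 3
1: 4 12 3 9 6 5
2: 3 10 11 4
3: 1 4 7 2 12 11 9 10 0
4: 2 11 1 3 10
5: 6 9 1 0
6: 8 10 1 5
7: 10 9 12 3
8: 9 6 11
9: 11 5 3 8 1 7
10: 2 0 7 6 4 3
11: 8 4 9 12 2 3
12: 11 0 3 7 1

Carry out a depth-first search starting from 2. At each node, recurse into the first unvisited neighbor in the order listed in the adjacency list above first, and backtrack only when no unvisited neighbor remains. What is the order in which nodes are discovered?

Visit 2
2 → 3
3 → 1
1 → 4
4 → 11
11 → 8
8 → 9
9 → 5
5 → 6
6 → 10
10 → 0
0 → 12
12 → 7

2, 3, 1, 4, 11, 8, 9, 5, 6, 10, 0, 12, 7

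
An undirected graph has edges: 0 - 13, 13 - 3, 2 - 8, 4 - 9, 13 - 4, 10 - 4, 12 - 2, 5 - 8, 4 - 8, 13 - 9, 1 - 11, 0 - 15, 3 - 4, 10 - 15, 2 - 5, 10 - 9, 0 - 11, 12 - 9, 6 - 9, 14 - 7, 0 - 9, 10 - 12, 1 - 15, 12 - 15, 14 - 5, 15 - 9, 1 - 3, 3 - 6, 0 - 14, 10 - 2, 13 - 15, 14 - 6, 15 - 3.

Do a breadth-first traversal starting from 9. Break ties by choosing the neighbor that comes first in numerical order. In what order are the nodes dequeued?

Visit 9; enqueue 0, 4, 6, 10, 12, 13, 15 → queue [0, 4, 6, 10, 12, 13, 15]
Visit 0; enqueue 11, 14 → queue [4, 6, 10, 12, 13, 15, 11, 14]
Visit 4; enqueue 3, 8 → queue [6, 10, 12, 13, 15, 11, 14, 3, 8]
Visit 6 → queue [10, 12, 13, 15, 11, 14, 3, 8]
Visit 10; enqueue 2 → queue [12, 13, 15, 11, 14, 3, 8, 2]
Visit 12 → queue [13, 15, 11, 14, 3, 8, 2]
Visit 13 → queue [15, 11, 14, 3, 8, 2]
Visit 15; enqueue 1 → queue [11, 14, 3, 8, 2, 1]
Visit 11 → queue [14, 3, 8, 2, 1]
Visit 14; enqueue 5, 7 → queue [3, 8, 2, 1, 5, 7]
Visit 3 → queue [8, 2, 1, 5, 7]
Visit 8 → queue [2, 1, 5, 7]
Visit 2 → queue [1, 5, 7]
Visit 1 → queue [5, 7]
Visit 5 → queue [7]
Visit 7 → queue []

9, 0, 4, 6, 10, 12, 13, 15, 11, 14, 3, 8, 2, 1, 5, 7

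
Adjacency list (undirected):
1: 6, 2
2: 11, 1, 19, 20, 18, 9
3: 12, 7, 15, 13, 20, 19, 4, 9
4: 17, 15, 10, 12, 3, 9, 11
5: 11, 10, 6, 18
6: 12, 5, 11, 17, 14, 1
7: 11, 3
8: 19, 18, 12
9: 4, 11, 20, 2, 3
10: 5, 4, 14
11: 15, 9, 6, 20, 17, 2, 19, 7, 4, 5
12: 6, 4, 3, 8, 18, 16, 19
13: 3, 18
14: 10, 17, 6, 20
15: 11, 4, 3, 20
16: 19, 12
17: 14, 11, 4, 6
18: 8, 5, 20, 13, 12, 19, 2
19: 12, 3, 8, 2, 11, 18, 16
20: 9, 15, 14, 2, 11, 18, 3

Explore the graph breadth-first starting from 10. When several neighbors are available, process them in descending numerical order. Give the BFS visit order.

Visit 10; enqueue 14, 5, 4 → queue [14, 5, 4]
Visit 14; enqueue 20, 17, 6 → queue [5, 4, 20, 17, 6]
Visit 5; enqueue 18, 11 → queue [4, 20, 17, 6, 18, 11]
Visit 4; enqueue 15, 12, 9, 3 → queue [20, 17, 6, 18, 11, 15, 12, 9, 3]
Visit 20; enqueue 2 → queue [17, 6, 18, 11, 15, 12, 9, 3, 2]
Visit 17 → queue [6, 18, 11, 15, 12, 9, 3, 2]
Visit 6; enqueue 1 → queue [18, 11, 15, 12, 9, 3, 2, 1]
Visit 18; enqueue 19, 13, 8 → queue [11, 15, 12, 9, 3, 2, 1, 19, 13, 8]
Visit 11; enqueue 7 → queue [15, 12, 9, 3, 2, 1, 19, 13, 8, 7]
Visit 15 → queue [12, 9, 3, 2, 1, 19, 13, 8, 7]
Visit 12; enqueue 16 → queue [9, 3, 2, 1, 19, 13, 8, 7, 16]
Visit 9 → queue [3, 2, 1, 19, 13, 8, 7, 16]
Visit 3 → queue [2, 1, 19, 13, 8, 7, 16]
Visit 2 → queue [1, 19, 13, 8, 7, 16]
Visit 1 → queue [19, 13, 8, 7, 16]
Visit 19 → queue [13, 8, 7, 16]
Visit 13 → queue [8, 7, 16]
Visit 8 → queue [7, 16]
Visit 7 → queue [16]
Visit 16 → queue []

10, 14, 5, 4, 20, 17, 6, 18, 11, 15, 12, 9, 3, 2, 1, 19, 13, 8, 7, 16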